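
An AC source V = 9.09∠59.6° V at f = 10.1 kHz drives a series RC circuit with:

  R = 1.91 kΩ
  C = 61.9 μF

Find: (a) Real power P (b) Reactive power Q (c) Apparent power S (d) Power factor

Step 1 — Angular frequency: ω = 2π·f = 2π·1.01e+04 = 6.346e+04 rad/s.
Step 2 — Component impedances:
  R: Z = R = 1910 Ω
  C: Z = 1/(jωC) = -j/(ω·C) = 0 - j0.2546 Ω
Step 3 — Series combination: Z_total = R + C = 1910 - j0.2546 Ω = 1910∠-0.0° Ω.
Step 4 — Source phasor: V = 9.09∠59.6° V = 4.6 + j7.84 V.
Step 5 — Current: I = V / Z = 0.002408 + j0.004105 A = 0.004759∠59.6° A.
Step 6 — Complex power: S = V·I* = 0.04326 - j5.766e-06 VA.
Step 7 — Real power: P = Re(S) = 0.04326 W.
Step 8 — Reactive power: Q = Im(S) = -5.766e-06 VAR.
Step 9 — Apparent power: |S| = 0.04326 VA.
Step 10 — Power factor: PF = P/|S| = 1 (leading).

(a) P = 0.04326 W  (b) Q = -5.766e-06 VAR  (c) S = 0.04326 VA  (d) PF = 1 (leading)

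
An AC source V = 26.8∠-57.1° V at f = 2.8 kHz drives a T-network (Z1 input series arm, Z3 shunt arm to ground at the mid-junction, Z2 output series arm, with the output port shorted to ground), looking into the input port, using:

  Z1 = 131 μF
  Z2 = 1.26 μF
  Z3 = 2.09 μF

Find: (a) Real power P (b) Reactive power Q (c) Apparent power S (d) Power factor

Step 1 — Angular frequency: ω = 2π·f = 2π·2800 = 1.759e+04 rad/s.
Step 2 — Component impedances:
  Z1: Z = 1/(jωC) = -j/(ω·C) = 0 - j0.4339 Ω
  Z2: Z = 1/(jωC) = -j/(ω·C) = 0 - j45.11 Ω
  Z3: Z = 1/(jωC) = -j/(ω·C) = 0 - j27.2 Ω
Step 3 — With the output port shorted to ground, the output series arm Z2 runs from the junction to ground; the shunt arm Z3 also runs from the junction to ground. They appear in parallel: Z3 || Z2 = 0 - j16.97 Ω.
Step 4 — Series with input arm Z1: Z_in = Z1 + (Z3 || Z2) = 0 - j17.4 Ω = 17.4∠-90.0° Ω.
Step 5 — Source phasor: V = 26.8∠-57.1° V = 14.56 - j22.5 V.
Step 6 — Current: I = V / Z = 1.293 + j0.8365 A = 1.54∠32.9° A.
Step 7 — Complex power: S = V·I* = 0 - j41.27 VA.
Step 8 — Real power: P = Re(S) = 0 W.
Step 9 — Reactive power: Q = Im(S) = -41.27 VAR.
Step 10 — Apparent power: |S| = 41.27 VA.
Step 11 — Power factor: PF = P/|S| = 0 (leading).

(a) P = 0 W  (b) Q = -41.27 VAR  (c) S = 41.27 VA  (d) PF = 0 (leading)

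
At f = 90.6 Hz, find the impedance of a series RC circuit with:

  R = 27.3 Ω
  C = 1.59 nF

Step 1 — Angular frequency: ω = 2π·f = 2π·90.6 = 569.3 rad/s.
Step 2 — Component impedances:
  R: Z = R = 27.3 Ω
  C: Z = 1/(jωC) = -j/(ω·C) = 0 - j1.105e+06 Ω
Step 3 — Series combination: Z_total = R + C = 27.3 - j1.105e+06 Ω = 1.105e+06∠-90.0° Ω.

Z = 27.3 - j1.105e+06 Ω = 1.105e+06∠-90.0° Ω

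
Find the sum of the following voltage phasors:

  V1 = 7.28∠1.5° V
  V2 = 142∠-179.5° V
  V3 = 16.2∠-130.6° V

Step 1 — Convert each phasor to rectangular form:
  V1 = 7.28·(cos(1.5°) + j·sin(1.5°)) = 7.278 + j0.1906 V
  V2 = 142·(cos(-179.5°) + j·sin(-179.5°)) = -142 - j1.239 V
  V3 = 16.2·(cos(-130.6°) + j·sin(-130.6°)) = -10.54 - j12.3 V
Step 2 — Sum components: V_total = -145.3 - j13.35 V.
Step 3 — Convert to polar: |V_total| = 145.9 V, ∠V_total = -174.7°.

V_total = 145.9∠-174.7° V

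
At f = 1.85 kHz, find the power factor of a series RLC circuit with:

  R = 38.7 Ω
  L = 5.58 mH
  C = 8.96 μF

Step 1 — Angular frequency: ω = 2π·f = 2π·1850 = 1.162e+04 rad/s.
Step 2 — Component impedances:
  R: Z = R = 38.7 Ω
  L: Z = jωL = j·1.162e+04·0.00558 = 0 + j64.86 Ω
  C: Z = 1/(jωC) = -j/(ω·C) = 0 - j9.602 Ω
Step 3 — Series combination: Z_total = R + L + C = 38.7 + j55.26 Ω = 67.46∠55.0° Ω.
Step 4 — Power factor: PF = cos(φ) = Re(Z)/|Z| = 38.7/67.464 = 0.5736.
Step 5 — Type: Im(Z) = 55.26 ⇒ lagging (phase φ = 55.0°).

PF = 0.5736 (lagging, φ = 55.0°)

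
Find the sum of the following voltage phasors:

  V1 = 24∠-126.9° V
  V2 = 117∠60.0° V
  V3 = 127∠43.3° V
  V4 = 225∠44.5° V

Step 1 — Convert each phasor to rectangular form:
  V1 = 24·(cos(-126.9°) + j·sin(-126.9°)) = -14.41 - j19.19 V
  V2 = 117·(cos(60.0°) + j·sin(60.0°)) = 58.5 + j101.3 V
  V3 = 127·(cos(43.3°) + j·sin(43.3°)) = 92.43 + j87.1 V
  V4 = 225·(cos(44.5°) + j·sin(44.5°)) = 160.5 + j157.7 V
Step 2 — Sum components: V_total = 297 + j326.9 V.
Step 3 — Convert to polar: |V_total| = 441.7 V, ∠V_total = 47.7°.

V_total = 441.7∠47.7° V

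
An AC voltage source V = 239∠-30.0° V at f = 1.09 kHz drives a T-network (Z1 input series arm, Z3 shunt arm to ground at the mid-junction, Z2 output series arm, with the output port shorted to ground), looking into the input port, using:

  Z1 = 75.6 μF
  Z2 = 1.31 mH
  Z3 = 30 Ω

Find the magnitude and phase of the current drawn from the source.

Step 1 — Angular frequency: ω = 2π·f = 2π·1090 = 6849 rad/s.
Step 2 — Component impedances:
  Z1: Z = 1/(jωC) = -j/(ω·C) = 0 - j1.931 Ω
  Z2: Z = jωL = j·6849·0.00131 = 0 + j8.972 Ω
  Z3: Z = R = 30 Ω
Step 3 — With the output port shorted to ground, the output series arm Z2 runs from the junction to ground; the shunt arm Z3 also runs from the junction to ground. They appear in parallel: Z3 || Z2 = 2.463 + j8.235 Ω.
Step 4 — Series with input arm Z1: Z_in = Z1 + (Z3 || Z2) = 2.463 + j6.304 Ω = 6.768∠68.7° Ω.
Step 5 — Source phasor: V = 239∠-30.0° V = 207 - j119.5 V.
Step 6 — Ohm's law: I = V / Z_total = (207 - j119.5) / (2.463 + j6.304) = -5.317 - j34.91 A.
Step 7 — Convert to polar: |I| = 35.31 A, ∠I = -98.7°.

I = 35.31∠-98.7° A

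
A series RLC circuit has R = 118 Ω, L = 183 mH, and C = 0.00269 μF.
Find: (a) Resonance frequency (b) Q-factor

Step 1 — Resonance condition Im(Z)=0 gives ω₀ = 1/√(LC).
Step 2 — ω₀ = 1/√(0.183·2.69e-09) = 4.507e+04 rad/s.
Step 3 — f₀ = ω₀/(2π) = 7173 Hz.
Step 4 — Series Q: Q = ω₀L/R = 4.507e+04·0.183/118 = 69.9.

(a) f₀ = 7173 Hz  (b) Q = 69.9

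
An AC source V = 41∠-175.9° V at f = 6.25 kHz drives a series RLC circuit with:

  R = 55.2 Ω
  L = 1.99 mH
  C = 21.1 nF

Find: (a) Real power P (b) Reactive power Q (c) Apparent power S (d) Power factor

Step 1 — Angular frequency: ω = 2π·f = 2π·6250 = 3.927e+04 rad/s.
Step 2 — Component impedances:
  R: Z = R = 55.2 Ω
  L: Z = jωL = j·3.927e+04·0.00199 = 0 + j78.15 Ω
  C: Z = 1/(jωC) = -j/(ω·C) = 0 - j1207 Ω
Step 3 — Series combination: Z_total = R + L + C = 55.2 - j1129 Ω = 1130∠-87.2° Ω.
Step 4 — Source phasor: V = 41∠-175.9° V = -40.9 - j2.931 V.
Step 5 — Current: I = V / Z = 0.0008232 - j0.03627 A = 0.03628∠-88.7° A.
Step 6 — Complex power: S = V·I* = 0.07266 - j1.486 VA.
Step 7 — Real power: P = Re(S) = 0.07266 W.
Step 8 — Reactive power: Q = Im(S) = -1.486 VAR.
Step 9 — Apparent power: |S| = 1.488 VA.
Step 10 — Power factor: PF = P/|S| = 0.04885 (leading).

(a) P = 0.07266 W  (b) Q = -1.486 VAR  (c) S = 1.488 VA  (d) PF = 0.04885 (leading)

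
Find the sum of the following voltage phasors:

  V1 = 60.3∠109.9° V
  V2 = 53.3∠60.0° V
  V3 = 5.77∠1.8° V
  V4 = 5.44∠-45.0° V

Step 1 — Convert each phasor to rectangular form:
  V1 = 60.3·(cos(109.9°) + j·sin(109.9°)) = -20.52 + j56.7 V
  V2 = 53.3·(cos(60.0°) + j·sin(60.0°)) = 26.65 + j46.16 V
  V3 = 5.77·(cos(1.8°) + j·sin(1.8°)) = 5.767 + j0.1812 V
  V4 = 5.44·(cos(-45.0°) + j·sin(-45.0°)) = 3.847 - j3.847 V
Step 2 — Sum components: V_total = 15.74 + j99.19 V.
Step 3 — Convert to polar: |V_total| = 100.4 V, ∠V_total = 81.0°.

V_total = 100.4∠81.0° V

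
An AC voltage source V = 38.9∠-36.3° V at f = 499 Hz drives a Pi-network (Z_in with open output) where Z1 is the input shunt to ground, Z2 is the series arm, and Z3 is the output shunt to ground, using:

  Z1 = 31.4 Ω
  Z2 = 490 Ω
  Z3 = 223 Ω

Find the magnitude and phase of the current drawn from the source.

Step 1 — Angular frequency: ω = 2π·f = 2π·499 = 3135 rad/s.
Step 2 — Component impedances:
  Z1: Z = R = 31.4 Ω
  Z2: Z = R = 490 Ω
  Z3: Z = R = 223 Ω
Step 3 — With open output, the series arm Z2 and the output shunt Z3 appear in series to ground: Z2 + Z3 = 713 Ω.
Step 4 — Parallel with input shunt Z1: Z_in = Z1 || (Z2 + Z3) = 30.08 Ω = 30.08∠0.0° Ω.
Step 5 — Source phasor: V = 38.9∠-36.3° V = 31.35 - j23.03 V.
Step 6 — Ohm's law: I = V / Z_total = (31.35 - j23.03) / (30.08) = 1.042 - j0.7657 A.
Step 7 — Convert to polar: |I| = 1.293 A, ∠I = -36.3°.

I = 1.293∠-36.3° A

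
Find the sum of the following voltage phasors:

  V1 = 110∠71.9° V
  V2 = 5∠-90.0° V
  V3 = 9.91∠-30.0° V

Step 1 — Convert each phasor to rectangular form:
  V1 = 110·(cos(71.9°) + j·sin(71.9°)) = 34.17 + j104.6 V
  V2 = 5·(cos(-90.0°) + j·sin(-90.0°)) = 0 - j5 V
  V3 = 9.91·(cos(-30.0°) + j·sin(-30.0°)) = 8.582 - j4.955 V
Step 2 — Sum components: V_total = 42.76 + j94.6 V.
Step 3 — Convert to polar: |V_total| = 103.8 V, ∠V_total = 65.7°.

V_total = 103.8∠65.7° V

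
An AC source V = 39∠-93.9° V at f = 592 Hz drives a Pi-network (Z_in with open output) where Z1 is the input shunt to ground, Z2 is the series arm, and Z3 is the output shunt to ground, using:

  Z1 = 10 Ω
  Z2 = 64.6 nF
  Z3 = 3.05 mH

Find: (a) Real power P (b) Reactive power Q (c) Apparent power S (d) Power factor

Step 1 — Angular frequency: ω = 2π·f = 2π·592 = 3720 rad/s.
Step 2 — Component impedances:
  Z1: Z = R = 10 Ω
  Z2: Z = 1/(jωC) = -j/(ω·C) = 0 - j4162 Ω
  Z3: Z = jωL = j·3720·0.00305 = 0 + j11.34 Ω
Step 3 — With open output, the series arm Z2 and the output shunt Z3 appear in series to ground: Z2 + Z3 = 0 - j4150 Ω.
Step 4 — Parallel with input shunt Z1: Z_in = Z1 || (Z2 + Z3) = 10 - j0.02409 Ω = 10∠-0.1° Ω.
Step 5 — Source phasor: V = 39∠-93.9° V = -2.653 - j38.91 V.
Step 6 — Current: I = V / Z = -0.2559 - j3.892 A = 3.9∠-93.8° A.
Step 7 — Complex power: S = V·I* = 152.1 - j0.3665 VA.
Step 8 — Real power: P = Re(S) = 152.1 W.
Step 9 — Reactive power: Q = Im(S) = -0.3665 VAR.
Step 10 — Apparent power: |S| = 152.1 VA.
Step 11 — Power factor: PF = P/|S| = 1 (leading).

(a) P = 152.1 W  (b) Q = -0.3665 VAR  (c) S = 152.1 VA  (d) PF = 1 (leading)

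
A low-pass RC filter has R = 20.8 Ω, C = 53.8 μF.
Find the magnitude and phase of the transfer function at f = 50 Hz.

Step 1 — Angular frequency: ω = 2π·50 = 314.2 rad/s.
Step 2 — Transfer function: H(jω) = 1/(1 + jωRC).
Step 3 — Denominator: 1 + jωRC = 1 + j·314.2·20.8·5.38e-05 = 1 + j0.3516.
Step 4 — H = 0.89 - j0.3129.
Step 5 — Magnitude: |H| = 0.9434 (-0.5 dB); phase: φ = -19.4°.

|H| = 0.9434 (-0.5 dB), φ = -19.4°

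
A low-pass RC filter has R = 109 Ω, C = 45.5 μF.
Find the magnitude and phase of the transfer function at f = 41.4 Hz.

Step 1 — Angular frequency: ω = 2π·41.4 = 260.1 rad/s.
Step 2 — Transfer function: H(jω) = 1/(1 + jωRC).
Step 3 — Denominator: 1 + jωRC = 1 + j·260.1·109·4.55e-05 = 1 + j1.29.
Step 4 — H = 0.3753 - j0.4842.
Step 5 — Magnitude: |H| = 0.6126 (-4.3 dB); phase: φ = -52.2°.

|H| = 0.6126 (-4.3 dB), φ = -52.2°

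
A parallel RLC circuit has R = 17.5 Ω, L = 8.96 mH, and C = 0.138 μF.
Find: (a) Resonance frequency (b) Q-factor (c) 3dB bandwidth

Step 1 — Resonance: ω₀ = 1/√(LC) = 1/√(0.00896·1.38e-07) = 2.844e+04 rad/s.
Step 2 — f₀ = ω₀/(2π) = 4526 Hz.
Step 3 — Parallel Q: Q = R/(ω₀L) = 17.5/(2.844e+04·0.00896) = 0.06868.
Step 4 — Bandwidth: Δω = ω₀/Q = 4.141e+05 rad/s; BW = Δω/(2π) = 6.59e+04 Hz.

(a) f₀ = 4526 Hz  (b) Q = 0.06868  (c) BW = 6.59e+04 Hz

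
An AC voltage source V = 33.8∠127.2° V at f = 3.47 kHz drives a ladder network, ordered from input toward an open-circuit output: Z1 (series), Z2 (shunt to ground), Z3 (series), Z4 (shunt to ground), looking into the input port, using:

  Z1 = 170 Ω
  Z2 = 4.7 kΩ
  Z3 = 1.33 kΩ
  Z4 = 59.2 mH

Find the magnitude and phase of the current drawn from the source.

Step 1 — Angular frequency: ω = 2π·f = 2π·3470 = 2.18e+04 rad/s.
Step 2 — Component impedances:
  Z1: Z = R = 170 Ω
  Z2: Z = R = 4700 Ω
  Z3: Z = R = 1330 Ω
  Z4: Z = jωL = j·2.18e+04·0.0592 = 0 + j1291 Ω
Step 3 — Ladder network (open output): work backward from the far end, alternating series and parallel combinations. Z_in = 1367 + j749.8 Ω = 1559∠28.7° Ω.
Step 4 — Source phasor: V = 33.8∠127.2° V = -20.44 + j26.92 V.
Step 5 — Ohm's law: I = V / Z_total = (-20.44 + j26.92) / (1367 + j749.8) = -0.003188 + j0.02144 A.
Step 6 — Convert to polar: |I| = 0.02168 A, ∠I = 98.5°.

I = 0.02168∠98.5° A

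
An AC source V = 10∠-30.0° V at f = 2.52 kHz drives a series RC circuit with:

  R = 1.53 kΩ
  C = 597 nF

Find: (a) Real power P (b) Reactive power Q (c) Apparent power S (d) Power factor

Step 1 — Angular frequency: ω = 2π·f = 2π·2520 = 1.583e+04 rad/s.
Step 2 — Component impedances:
  R: Z = R = 1530 Ω
  C: Z = 1/(jωC) = -j/(ω·C) = 0 - j105.8 Ω
Step 3 — Series combination: Z_total = R + C = 1530 - j105.8 Ω = 1534∠-4.0° Ω.
Step 4 — Source phasor: V = 10∠-30.0° V = 8.66 - j5 V.
Step 5 — Current: I = V / Z = 0.005858 - j0.002863 A = 0.00652∠-26.0° A.
Step 6 — Complex power: S = V·I* = 0.06505 - j0.004498 VA.
Step 7 — Real power: P = Re(S) = 0.06505 W.
Step 8 — Reactive power: Q = Im(S) = -0.004498 VAR.
Step 9 — Apparent power: |S| = 0.0652 VA.
Step 10 — Power factor: PF = P/|S| = 0.9976 (leading).

(a) P = 0.06505 W  (b) Q = -0.004498 VAR  (c) S = 0.0652 VA  (d) PF = 0.9976 (leading)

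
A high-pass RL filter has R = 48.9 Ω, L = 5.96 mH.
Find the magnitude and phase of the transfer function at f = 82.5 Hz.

Step 1 — Angular frequency: ω = 2π·82.5 = 518.4 rad/s.
Step 2 — Transfer function: H(jω) = jωL/(R + jωL).
Step 3 — Numerator jωL = j·3.089; denominator R + jωL = 48.9 + j3.089.
Step 4 — H = 0.003976 + j0.06293.
Step 5 — Magnitude: |H| = 0.06305 (-24.0 dB); phase: φ = 86.4°.

|H| = 0.06305 (-24.0 dB), φ = 86.4°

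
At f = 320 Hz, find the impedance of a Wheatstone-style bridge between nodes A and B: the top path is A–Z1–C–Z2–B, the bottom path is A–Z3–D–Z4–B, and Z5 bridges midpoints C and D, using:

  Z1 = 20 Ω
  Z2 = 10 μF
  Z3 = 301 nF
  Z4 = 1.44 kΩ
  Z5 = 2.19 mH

Step 1 — Angular frequency: ω = 2π·f = 2π·320 = 2011 rad/s.
Step 2 — Component impedances:
  Z1: Z = R = 20 Ω
  Z2: Z = 1/(jωC) = -j/(ω·C) = 0 - j49.74 Ω
  Z3: Z = 1/(jωC) = -j/(ω·C) = 0 - j1652 Ω
  Z4: Z = R = 1440 Ω
  Z5: Z = jωL = j·2011·0.00219 = 0 + j4.403 Ω
Step 3 — Bridge requires nodal analysis (the Z5 bridge couples midpoints C and D, so the two paths cannot be reduced to a simple series/parallel combination). Setting node B to ground and injecting 1 A at node A, the 3-node admittance system at A, C, D solves to V_A = Z_AB = 21.71 - j49.93 Ω = 54.45∠-66.5° Ω.

Z = 21.71 - j49.93 Ω = 54.45∠-66.5° Ω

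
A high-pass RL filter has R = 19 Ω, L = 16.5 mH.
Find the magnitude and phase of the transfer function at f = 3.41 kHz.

Step 1 — Angular frequency: ω = 2π·3410 = 2.143e+04 rad/s.
Step 2 — Transfer function: H(jω) = jωL/(R + jωL).
Step 3 — Numerator jωL = j·353.5; denominator R + jωL = 19 + j353.5.
Step 4 — H = 0.9971 + j0.05359.
Step 5 — Magnitude: |H| = 0.9986 (-0.0 dB); phase: φ = 3.1°.

|H| = 0.9986 (-0.0 dB), φ = 3.1°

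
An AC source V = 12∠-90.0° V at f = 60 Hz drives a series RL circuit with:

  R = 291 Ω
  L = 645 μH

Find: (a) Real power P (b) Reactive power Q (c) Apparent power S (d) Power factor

Step 1 — Angular frequency: ω = 2π·f = 2π·60 = 377 rad/s.
Step 2 — Component impedances:
  R: Z = R = 291 Ω
  L: Z = jωL = j·377·0.000645 = 0 + j0.2432 Ω
Step 3 — Series combination: Z_total = R + L = 291 + j0.2432 Ω = 291∠0.0° Ω.
Step 4 — Source phasor: V = 12∠-90.0° V = 0 - j12 V.
Step 5 — Current: I = V / Z = -3.446e-05 - j0.04124 A = 0.04124∠-90.0° A.
Step 6 — Complex power: S = V·I* = 0.4948 + j0.0004135 VA.
Step 7 — Real power: P = Re(S) = 0.4948 W.
Step 8 — Reactive power: Q = Im(S) = 0.0004135 VAR.
Step 9 — Apparent power: |S| = 0.4948 VA.
Step 10 — Power factor: PF = P/|S| = 1 (lagging).

(a) P = 0.4948 W  (b) Q = 0.0004135 VAR  (c) S = 0.4948 VA  (d) PF = 1 (lagging)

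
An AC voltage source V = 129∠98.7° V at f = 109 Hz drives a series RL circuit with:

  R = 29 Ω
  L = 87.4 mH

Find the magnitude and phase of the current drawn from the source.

Step 1 — Angular frequency: ω = 2π·f = 2π·109 = 684.9 rad/s.
Step 2 — Component impedances:
  R: Z = R = 29 Ω
  L: Z = jωL = j·684.9·0.0874 = 0 + j59.86 Ω
Step 3 — Series combination: Z_total = R + L = 29 + j59.86 Ω = 66.51∠64.2° Ω.
Step 4 — Source phasor: V = 129∠98.7° V = -19.51 + j127.5 V.
Step 5 — Ohm's law: I = V / Z_total = (-19.51 + j127.5) / (29 + j59.86) = 1.597 + j1.1 A.
Step 6 — Convert to polar: |I| = 1.939 A, ∠I = 34.5°.

I = 1.939∠34.5° A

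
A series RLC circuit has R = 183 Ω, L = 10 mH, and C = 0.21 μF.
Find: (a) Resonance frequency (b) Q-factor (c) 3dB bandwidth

Step 1 — Resonance: ω₀ = 1/√(LC) = 1/√(0.01·2.1e-07) = 2.182e+04 rad/s.
Step 2 — f₀ = ω₀/(2π) = 3473 Hz.
Step 3 — Series Q: Q = ω₀L/R = 2.182e+04·0.01/183 = 1.192.
Step 4 — Bandwidth: Δω = ω₀/Q = 1.83e+04 rad/s; BW = Δω/(2π) = 2913 Hz.

(a) f₀ = 3473 Hz  (b) Q = 1.192  (c) BW = 2913 Hz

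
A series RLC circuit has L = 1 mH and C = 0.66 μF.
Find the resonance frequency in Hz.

Step 1 — Resonance condition Im(Z)=0 gives ω₀ = 1/√(LC).
Step 2 — ω₀ = 1/√(0.001·6.6e-07) = 3.892e+04 rad/s.
Step 3 — f₀ = ω₀/(2π) = 6195 Hz.

f₀ = 6195 Hz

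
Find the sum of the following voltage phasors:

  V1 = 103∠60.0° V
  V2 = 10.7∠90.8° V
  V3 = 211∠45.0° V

Step 1 — Convert each phasor to rectangular form:
  V1 = 103·(cos(60.0°) + j·sin(60.0°)) = 51.5 + j89.2 V
  V2 = 10.7·(cos(90.8°) + j·sin(90.8°)) = -0.1494 + j10.7 V
  V3 = 211·(cos(45.0°) + j·sin(45.0°)) = 149.2 + j149.2 V
Step 2 — Sum components: V_total = 200.6 + j249.1 V.
Step 3 — Convert to polar: |V_total| = 319.8 V, ∠V_total = 51.2°.

V_total = 319.8∠51.2° V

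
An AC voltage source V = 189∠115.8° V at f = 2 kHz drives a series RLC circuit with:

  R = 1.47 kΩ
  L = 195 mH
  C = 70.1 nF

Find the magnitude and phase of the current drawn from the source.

Step 1 — Angular frequency: ω = 2π·f = 2π·2000 = 1.257e+04 rad/s.
Step 2 — Component impedances:
  R: Z = R = 1470 Ω
  L: Z = jωL = j·1.257e+04·0.195 = 0 + j2450 Ω
  C: Z = 1/(jωC) = -j/(ω·C) = 0 - j1135 Ω
Step 3 — Series combination: Z_total = R + L + C = 1470 + j1315 Ω = 1973∠41.8° Ω.
Step 4 — Source phasor: V = 189∠115.8° V = -82.26 + j170.2 V.
Step 5 — Ohm's law: I = V / Z_total = (-82.26 + j170.2) / (1470 + j1315) = 0.02644 + j0.0921 A.
Step 6 — Convert to polar: |I| = 0.09582 A, ∠I = 74.0°.

I = 0.09582∠74.0° A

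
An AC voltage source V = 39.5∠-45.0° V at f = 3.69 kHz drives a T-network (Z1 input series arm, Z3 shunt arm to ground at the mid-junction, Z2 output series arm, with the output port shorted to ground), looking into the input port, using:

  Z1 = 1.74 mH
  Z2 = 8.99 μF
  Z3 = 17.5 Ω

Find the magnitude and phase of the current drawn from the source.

Step 1 — Angular frequency: ω = 2π·f = 2π·3690 = 2.318e+04 rad/s.
Step 2 — Component impedances:
  Z1: Z = jωL = j·2.318e+04·0.00174 = 0 + j40.34 Ω
  Z2: Z = 1/(jωC) = -j/(ω·C) = 0 - j4.798 Ω
  Z3: Z = R = 17.5 Ω
Step 3 — With the output port shorted to ground, the output series arm Z2 runs from the junction to ground; the shunt arm Z3 also runs from the junction to ground. They appear in parallel: Z3 || Z2 = 1.223 - j4.462 Ω.
Step 4 — Series with input arm Z1: Z_in = Z1 + (Z3 || Z2) = 1.223 + j35.88 Ω = 35.9∠88.0° Ω.
Step 5 — Source phasor: V = 39.5∠-45.0° V = 27.93 - j27.93 V.
Step 6 — Ohm's law: I = V / Z_total = (27.93 - j27.93) / (1.223 + j35.88) = -0.751 - j0.8041 A.
Step 7 — Convert to polar: |I| = 1.1 A, ∠I = -133.0°.

I = 1.1∠-133.0° A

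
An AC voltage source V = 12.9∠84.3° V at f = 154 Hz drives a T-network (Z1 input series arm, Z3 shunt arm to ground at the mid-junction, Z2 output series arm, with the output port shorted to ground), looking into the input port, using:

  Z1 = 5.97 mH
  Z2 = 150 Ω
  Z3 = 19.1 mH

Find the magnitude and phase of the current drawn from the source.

Step 1 — Angular frequency: ω = 2π·f = 2π·154 = 967.6 rad/s.
Step 2 — Component impedances:
  Z1: Z = jωL = j·967.6·0.00597 = 0 + j5.777 Ω
  Z2: Z = R = 150 Ω
  Z3: Z = jωL = j·967.6·0.0191 = 0 + j18.48 Ω
Step 3 — With the output port shorted to ground, the output series arm Z2 runs from the junction to ground; the shunt arm Z3 also runs from the junction to ground. They appear in parallel: Z3 || Z2 = 2.243 + j18.21 Ω.
Step 4 — Series with input arm Z1: Z_in = Z1 + (Z3 || Z2) = 2.243 + j23.98 Ω = 24.09∠84.7° Ω.
Step 5 — Source phasor: V = 12.9∠84.3° V = 1.281 + j12.84 V.
Step 6 — Ohm's law: I = V / Z_total = (1.281 + j12.84) / (2.243 + j23.98) = 0.5356 - j0.003334 A.
Step 7 — Convert to polar: |I| = 0.5356 A, ∠I = -0.4°.

I = 0.5356∠-0.4° A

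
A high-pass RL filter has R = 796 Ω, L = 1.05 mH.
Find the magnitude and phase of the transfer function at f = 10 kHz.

Step 1 — Angular frequency: ω = 2π·1e+04 = 6.283e+04 rad/s.
Step 2 — Transfer function: H(jω) = jωL/(R + jωL).
Step 3 — Numerator jωL = j·65.97; denominator R + jωL = 796 + j65.97.
Step 4 — H = 0.006822 + j0.08232.
Step 5 — Magnitude: |H| = 0.0826 (-21.7 dB); phase: φ = 85.3°.

|H| = 0.0826 (-21.7 dB), φ = 85.3°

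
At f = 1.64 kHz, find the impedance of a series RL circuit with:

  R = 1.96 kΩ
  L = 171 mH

Step 1 — Angular frequency: ω = 2π·f = 2π·1640 = 1.03e+04 rad/s.
Step 2 — Component impedances:
  R: Z = R = 1960 Ω
  L: Z = jωL = j·1.03e+04·0.171 = 0 + j1762 Ω
Step 3 — Series combination: Z_total = R + L = 1960 + j1762 Ω = 2636∠42.0° Ω.

Z = 1960 + j1762 Ω = 2636∠42.0° Ω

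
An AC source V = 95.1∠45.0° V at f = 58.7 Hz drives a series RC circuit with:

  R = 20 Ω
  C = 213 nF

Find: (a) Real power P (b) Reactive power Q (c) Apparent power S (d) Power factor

Step 1 — Angular frequency: ω = 2π·f = 2π·58.7 = 368.8 rad/s.
Step 2 — Component impedances:
  R: Z = R = 20 Ω
  C: Z = 1/(jωC) = -j/(ω·C) = 0 - j1.273e+04 Ω
Step 3 — Series combination: Z_total = R + C = 20 - j1.273e+04 Ω = 1.273e+04∠-89.9° Ω.
Step 4 — Source phasor: V = 95.1∠45.0° V = 67.25 + j67.25 V.
Step 5 — Current: I = V / Z = -0.005274 + j0.005291 A = 0.007471∠134.9° A.
Step 6 — Complex power: S = V·I* = 0.001116 - j0.7105 VA.
Step 7 — Real power: P = Re(S) = 0.001116 W.
Step 8 — Reactive power: Q = Im(S) = -0.7105 VAR.
Step 9 — Apparent power: |S| = 0.7105 VA.
Step 10 — Power factor: PF = P/|S| = 0.001571 (leading).

(a) P = 0.001116 W  (b) Q = -0.7105 VAR  (c) S = 0.7105 VA  (d) PF = 0.001571 (leading)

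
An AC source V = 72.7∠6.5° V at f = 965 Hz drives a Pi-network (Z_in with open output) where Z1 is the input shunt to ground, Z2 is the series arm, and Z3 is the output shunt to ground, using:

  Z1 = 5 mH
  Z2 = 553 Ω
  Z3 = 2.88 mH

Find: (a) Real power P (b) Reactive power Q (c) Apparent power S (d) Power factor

Step 1 — Angular frequency: ω = 2π·f = 2π·965 = 6063 rad/s.
Step 2 — Component impedances:
  Z1: Z = jωL = j·6063·0.005 = 0 + j30.32 Ω
  Z2: Z = R = 553 Ω
  Z3: Z = jωL = j·6063·0.00288 = 0 + j17.46 Ω
Step 3 — With open output, the series arm Z2 and the output shunt Z3 appear in series to ground: Z2 + Z3 = 553 + j17.46 Ω.
Step 4 — Parallel with input shunt Z1: Z_in = Z1 || (Z2 + Z3) = 1.65 + j30.17 Ω = 30.22∠86.9° Ω.
Step 5 — Source phasor: V = 72.7∠6.5° V = 72.23 + j8.23 V.
Step 6 — Current: I = V / Z = 0.4024 - j2.372 A = 2.406∠-80.4° A.
Step 7 — Complex power: S = V·I* = 9.548 + j174.6 VA.
Step 8 — Real power: P = Re(S) = 9.548 W.
Step 9 — Reactive power: Q = Im(S) = 174.6 VAR.
Step 10 — Apparent power: |S| = 174.9 VA.
Step 11 — Power factor: PF = P/|S| = 0.05459 (lagging).

(a) P = 9.548 W  (b) Q = 174.6 VAR  (c) S = 174.9 VA  (d) PF = 0.05459 (lagging)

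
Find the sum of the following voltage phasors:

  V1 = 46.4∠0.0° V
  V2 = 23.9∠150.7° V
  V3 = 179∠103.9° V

Step 1 — Convert each phasor to rectangular form:
  V1 = 46.4·(cos(0.0°) + j·sin(0.0°)) = 46.4 V
  V2 = 23.9·(cos(150.7°) + j·sin(150.7°)) = -20.84 + j11.7 V
  V3 = 179·(cos(103.9°) + j·sin(103.9°)) = -43 + j173.8 V
Step 2 — Sum components: V_total = -17.44 + j185.5 V.
Step 3 — Convert to polar: |V_total| = 186.3 V, ∠V_total = 95.4°.

V_total = 186.3∠95.4° V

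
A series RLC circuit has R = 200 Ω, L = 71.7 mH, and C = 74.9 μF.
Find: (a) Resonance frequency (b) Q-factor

Step 1 — Resonance condition Im(Z)=0 gives ω₀ = 1/√(LC).
Step 2 — ω₀ = 1/√(0.0717·7.49e-05) = 431.5 rad/s.
Step 3 — f₀ = ω₀/(2π) = 68.68 Hz.
Step 4 — Series Q: Q = ω₀L/R = 431.5·0.0717/200 = 0.1547.

(a) f₀ = 68.68 Hz  (b) Q = 0.1547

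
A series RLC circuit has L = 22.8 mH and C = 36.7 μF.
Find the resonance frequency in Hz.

Step 1 — Resonance condition Im(Z)=0 gives ω₀ = 1/√(LC).
Step 2 — ω₀ = 1/√(0.0228·3.67e-05) = 1093 rad/s.
Step 3 — f₀ = ω₀/(2π) = 174 Hz.

f₀ = 174 Hz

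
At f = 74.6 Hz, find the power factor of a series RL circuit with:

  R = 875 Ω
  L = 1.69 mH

Step 1 — Angular frequency: ω = 2π·f = 2π·74.6 = 468.7 rad/s.
Step 2 — Component impedances:
  R: Z = R = 875 Ω
  L: Z = jωL = j·468.7·0.00169 = 0 + j0.7921 Ω
Step 3 — Series combination: Z_total = R + L = 875 + j0.7921 Ω = 875∠0.1° Ω.
Step 4 — Power factor: PF = cos(φ) = Re(Z)/|Z| = 875/875 = 1.
Step 5 — Type: Im(Z) = 0.7921 ⇒ lagging (phase φ = 0.1°).

PF = 1 (lagging, φ = 0.1°)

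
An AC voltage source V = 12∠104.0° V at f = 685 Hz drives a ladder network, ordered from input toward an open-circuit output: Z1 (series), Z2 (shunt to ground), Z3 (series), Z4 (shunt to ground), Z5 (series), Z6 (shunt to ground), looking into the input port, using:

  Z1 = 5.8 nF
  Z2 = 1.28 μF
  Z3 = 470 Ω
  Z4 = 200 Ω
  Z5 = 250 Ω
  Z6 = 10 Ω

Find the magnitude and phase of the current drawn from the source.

Step 1 — Angular frequency: ω = 2π·f = 2π·685 = 4304 rad/s.
Step 2 — Component impedances:
  Z1: Z = 1/(jωC) = -j/(ω·C) = 0 - j4.006e+04 Ω
  Z2: Z = 1/(jωC) = -j/(ω·C) = 0 - j181.5 Ω
  Z3: Z = R = 470 Ω
  Z4: Z = R = 200 Ω
  Z5: Z = R = 250 Ω
  Z6: Z = R = 10 Ω
Step 3 — Ladder network (open output): work backward from the far end, alternating series and parallel combinations. Z_in = 51.52 - j4.022e+04 Ω = 4.022e+04∠-89.9° Ω.
Step 4 — Source phasor: V = 12∠104.0° V = -2.903 + j11.64 V.
Step 5 — Ohm's law: I = V / Z_total = (-2.903 + j11.64) / (51.52 - j4.022e+04) = -0.0002896 - j7.18e-05 A.
Step 6 — Convert to polar: |I| = 0.0002983 A, ∠I = -166.1°.

I = 0.0002983∠-166.1° A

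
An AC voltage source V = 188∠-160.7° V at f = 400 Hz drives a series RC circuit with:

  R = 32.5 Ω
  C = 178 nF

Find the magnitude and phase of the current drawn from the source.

Step 1 — Angular frequency: ω = 2π·f = 2π·400 = 2513 rad/s.
Step 2 — Component impedances:
  R: Z = R = 32.5 Ω
  C: Z = 1/(jωC) = -j/(ω·C) = 0 - j2235 Ω
Step 3 — Series combination: Z_total = R + C = 32.5 - j2235 Ω = 2236∠-89.2° Ω.
Step 4 — Source phasor: V = 188∠-160.7° V = -177.4 - j62.14 V.
Step 5 — Ohm's law: I = V / Z_total = (-177.4 - j62.14) / (32.5 - j2235) = 0.02664 - j0.07976 A.
Step 6 — Convert to polar: |I| = 0.0841 A, ∠I = -71.5°.

I = 0.0841∠-71.5° A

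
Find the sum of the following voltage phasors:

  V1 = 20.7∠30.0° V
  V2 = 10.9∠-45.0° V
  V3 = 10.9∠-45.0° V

Step 1 — Convert each phasor to rectangular form:
  V1 = 20.7·(cos(30.0°) + j·sin(30.0°)) = 17.93 + j10.35 V
  V2 = 10.9·(cos(-45.0°) + j·sin(-45.0°)) = 7.707 - j7.707 V
  V3 = 10.9·(cos(-45.0°) + j·sin(-45.0°)) = 7.707 - j7.707 V
Step 2 — Sum components: V_total = 33.34 - j5.065 V.
Step 3 — Convert to polar: |V_total| = 33.72 V, ∠V_total = -8.6°.

V_total = 33.72∠-8.6° V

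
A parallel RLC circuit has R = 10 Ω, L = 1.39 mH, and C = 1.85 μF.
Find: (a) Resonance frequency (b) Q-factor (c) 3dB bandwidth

Step 1 — Resonance: ω₀ = 1/√(LC) = 1/√(0.00139·1.85e-06) = 1.972e+04 rad/s.
Step 2 — f₀ = ω₀/(2π) = 3139 Hz.
Step 3 — Parallel Q: Q = R/(ω₀L) = 10/(1.972e+04·0.00139) = 0.3648.
Step 4 — Bandwidth: Δω = ω₀/Q = 5.405e+04 rad/s; BW = Δω/(2π) = 8603 Hz.

(a) f₀ = 3139 Hz  (b) Q = 0.3648  (c) BW = 8603 Hz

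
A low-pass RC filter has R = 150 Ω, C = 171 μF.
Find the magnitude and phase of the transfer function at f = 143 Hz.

Step 1 — Angular frequency: ω = 2π·143 = 898.5 rad/s.
Step 2 — Transfer function: H(jω) = 1/(1 + jωRC).
Step 3 — Denominator: 1 + jωRC = 1 + j·898.5·150·0.000171 = 1 + j23.05.
Step 4 — H = 0.001879 - j0.04331.
Step 5 — Magnitude: |H| = 0.04335 (-27.3 dB); phase: φ = -87.5°.

|H| = 0.04335 (-27.3 dB), φ = -87.5°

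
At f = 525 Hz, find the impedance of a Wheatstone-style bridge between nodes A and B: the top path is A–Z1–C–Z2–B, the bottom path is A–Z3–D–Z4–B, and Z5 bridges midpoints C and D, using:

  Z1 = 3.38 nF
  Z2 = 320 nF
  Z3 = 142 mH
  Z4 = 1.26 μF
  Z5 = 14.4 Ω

Step 1 — Angular frequency: ω = 2π·f = 2π·525 = 3299 rad/s.
Step 2 — Component impedances:
  Z1: Z = 1/(jωC) = -j/(ω·C) = 0 - j8.969e+04 Ω
  Z2: Z = 1/(jωC) = -j/(ω·C) = 0 - j947.4 Ω
  Z3: Z = jωL = j·3299·0.142 = 0 + j468.4 Ω
  Z4: Z = 1/(jωC) = -j/(ω·C) = 0 - j240.6 Ω
  Z5: Z = R = 14.4 Ω
Step 3 — Bridge requires nodal analysis (the Z5 bridge couples midpoints C and D, so the two paths cannot be reduced to a simple series/parallel combination). Setting node B to ground and injecting 1 A at node A, the 3-node admittance system at A, C, D solves to V_A = Z_AB = 0.6216 + j279 Ω = 279∠89.9° Ω.

Z = 0.6216 + j279 Ω = 279∠89.9° Ω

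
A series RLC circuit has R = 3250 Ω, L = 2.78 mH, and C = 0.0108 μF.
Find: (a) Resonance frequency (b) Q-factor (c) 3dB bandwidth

Step 1 — Resonance condition Im(Z)=0 gives ω₀ = 1/√(LC).
Step 2 — ω₀ = 1/√(0.00278·1.08e-08) = 1.825e+05 rad/s.
Step 3 — f₀ = ω₀/(2π) = 2.905e+04 Hz.
Step 4 — Series Q: Q = ω₀L/R = 1.825e+05·0.00278/3250 = 0.1561.
Step 5 — 3dB bandwidth: Δω = ω₀/Q = 1.169e+06 rad/s; BW = Δω/(2π) = 1.861e+05 Hz.

(a) f₀ = 2.905e+04 Hz  (b) Q = 0.1561  (c) BW = 1.861e+05 Hz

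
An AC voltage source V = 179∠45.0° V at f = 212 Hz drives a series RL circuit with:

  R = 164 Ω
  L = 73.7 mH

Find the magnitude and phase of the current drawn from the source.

Step 1 — Angular frequency: ω = 2π·f = 2π·212 = 1332 rad/s.
Step 2 — Component impedances:
  R: Z = R = 164 Ω
  L: Z = jωL = j·1332·0.0737 = 0 + j98.17 Ω
Step 3 — Series combination: Z_total = R + L = 164 + j98.17 Ω = 191.1∠30.9° Ω.
Step 4 — Source phasor: V = 179∠45.0° V = 126.6 + j126.6 V.
Step 5 — Ohm's law: I = V / Z_total = (126.6 + j126.6) / (164 + j98.17) = 0.9083 + j0.2281 A.
Step 6 — Convert to polar: |I| = 0.9365 A, ∠I = 14.1°.

I = 0.9365∠14.1° A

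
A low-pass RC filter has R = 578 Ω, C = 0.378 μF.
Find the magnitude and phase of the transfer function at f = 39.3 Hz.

Step 1 — Angular frequency: ω = 2π·39.3 = 246.9 rad/s.
Step 2 — Transfer function: H(jω) = 1/(1 + jωRC).
Step 3 — Denominator: 1 + jωRC = 1 + j·246.9·578·3.78e-07 = 1 + j0.05395.
Step 4 — H = 0.9971 - j0.05379.
Step 5 — Magnitude: |H| = 0.9985 (-0.0 dB); phase: φ = -3.1°.

|H| = 0.9985 (-0.0 dB), φ = -3.1°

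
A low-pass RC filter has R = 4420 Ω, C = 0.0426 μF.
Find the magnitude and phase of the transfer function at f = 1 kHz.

Step 1 — Angular frequency: ω = 2π·1000 = 6283 rad/s.
Step 2 — Transfer function: H(jω) = 1/(1 + jωRC).
Step 3 — Denominator: 1 + jωRC = 1 + j·6283·4420·4.26e-08 = 1 + j1.183.
Step 4 — H = 0.4167 - j0.493.
Step 5 — Magnitude: |H| = 0.6455 (-3.8 dB); phase: φ = -49.8°.

|H| = 0.6455 (-3.8 dB), φ = -49.8°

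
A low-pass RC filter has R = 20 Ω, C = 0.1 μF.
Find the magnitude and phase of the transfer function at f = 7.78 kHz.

Step 1 — Angular frequency: ω = 2π·7780 = 4.888e+04 rad/s.
Step 2 — Transfer function: H(jω) = 1/(1 + jωRC).
Step 3 — Denominator: 1 + jωRC = 1 + j·4.888e+04·20·1e-07 = 1 + j0.09777.
Step 4 — H = 0.9905 - j0.09684.
Step 5 — Magnitude: |H| = 0.9953 (-0.0 dB); phase: φ = -5.6°.

|H| = 0.9953 (-0.0 dB), φ = -5.6°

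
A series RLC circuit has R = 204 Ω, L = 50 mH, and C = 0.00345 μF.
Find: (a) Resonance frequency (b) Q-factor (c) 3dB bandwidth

Step 1 — Resonance: ω₀ = 1/√(LC) = 1/√(0.05·3.45e-09) = 7.614e+04 rad/s.
Step 2 — f₀ = ω₀/(2π) = 1.212e+04 Hz.
Step 3 — Series Q: Q = ω₀L/R = 7.614e+04·0.05/204 = 18.66.
Step 4 — Bandwidth: Δω = ω₀/Q = 4080 rad/s; BW = Δω/(2π) = 649.4 Hz.

(a) f₀ = 1.212e+04 Hz  (b) Q = 18.66  (c) BW = 649.4 Hz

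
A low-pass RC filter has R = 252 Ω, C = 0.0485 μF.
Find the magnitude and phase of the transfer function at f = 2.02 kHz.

Step 1 — Angular frequency: ω = 2π·2020 = 1.269e+04 rad/s.
Step 2 — Transfer function: H(jω) = 1/(1 + jωRC).
Step 3 — Denominator: 1 + jωRC = 1 + j·1.269e+04·252·4.85e-08 = 1 + j0.1551.
Step 4 — H = 0.9765 - j0.1515.
Step 5 — Magnitude: |H| = 0.9882 (-0.1 dB); phase: φ = -8.8°.

|H| = 0.9882 (-0.1 dB), φ = -8.8°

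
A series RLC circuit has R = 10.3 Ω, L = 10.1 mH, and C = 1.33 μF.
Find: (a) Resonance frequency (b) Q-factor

Step 1 — Resonance condition Im(Z)=0 gives ω₀ = 1/√(LC).
Step 2 — ω₀ = 1/√(0.0101·1.33e-06) = 8628 rad/s.
Step 3 — f₀ = ω₀/(2π) = 1373 Hz.
Step 4 — Series Q: Q = ω₀L/R = 8628·0.0101/10.3 = 8.461.

(a) f₀ = 1373 Hz  (b) Q = 8.461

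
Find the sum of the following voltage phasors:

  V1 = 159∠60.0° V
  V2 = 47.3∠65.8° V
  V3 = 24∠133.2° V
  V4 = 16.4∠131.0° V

Step 1 — Convert each phasor to rectangular form:
  V1 = 159·(cos(60.0°) + j·sin(60.0°)) = 79.5 + j137.7 V
  V2 = 47.3·(cos(65.8°) + j·sin(65.8°)) = 19.39 + j43.14 V
  V3 = 24·(cos(133.2°) + j·sin(133.2°)) = -16.43 + j17.5 V
  V4 = 16.4·(cos(131.0°) + j·sin(131.0°)) = -10.76 + j12.38 V
Step 2 — Sum components: V_total = 71.7 + j210.7 V.
Step 3 — Convert to polar: |V_total| = 222.6 V, ∠V_total = 71.2°.

V_total = 222.6∠71.2° V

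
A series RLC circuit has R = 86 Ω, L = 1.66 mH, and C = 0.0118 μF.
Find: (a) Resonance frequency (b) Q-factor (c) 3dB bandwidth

Step 1 — Resonance condition Im(Z)=0 gives ω₀ = 1/√(LC).
Step 2 — ω₀ = 1/√(0.00166·1.18e-08) = 2.259e+05 rad/s.
Step 3 — f₀ = ω₀/(2π) = 3.596e+04 Hz.
Step 4 — Series Q: Q = ω₀L/R = 2.259e+05·0.00166/86 = 4.361.
Step 5 — 3dB bandwidth: Δω = ω₀/Q = 5.181e+04 rad/s; BW = Δω/(2π) = 8245 Hz.

(a) f₀ = 3.596e+04 Hz  (b) Q = 4.361  (c) BW = 8245 Hz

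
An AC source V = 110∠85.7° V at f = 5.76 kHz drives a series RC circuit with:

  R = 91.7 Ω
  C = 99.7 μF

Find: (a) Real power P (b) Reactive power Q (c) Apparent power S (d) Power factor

Step 1 — Angular frequency: ω = 2π·f = 2π·5760 = 3.619e+04 rad/s.
Step 2 — Component impedances:
  R: Z = R = 91.7 Ω
  C: Z = 1/(jωC) = -j/(ω·C) = 0 - j0.2771 Ω
Step 3 — Series combination: Z_total = R + C = 91.7 - j0.2771 Ω = 91.7∠-0.2° Ω.
Step 4 — Source phasor: V = 110∠85.7° V = 8.248 + j109.7 V.
Step 5 — Current: I = V / Z = 0.08633 + j1.196 A = 1.2∠85.9° A.
Step 6 — Complex power: S = V·I* = 132 - j0.3988 VA.
Step 7 — Real power: P = Re(S) = 132 W.
Step 8 — Reactive power: Q = Im(S) = -0.3988 VAR.
Step 9 — Apparent power: |S| = 132 VA.
Step 10 — Power factor: PF = P/|S| = 1 (leading).

(a) P = 132 W  (b) Q = -0.3988 VAR  (c) S = 132 VA  (d) PF = 1 (leading)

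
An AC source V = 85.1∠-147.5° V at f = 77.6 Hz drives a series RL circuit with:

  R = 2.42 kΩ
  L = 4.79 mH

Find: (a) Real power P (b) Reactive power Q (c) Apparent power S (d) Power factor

Step 1 — Angular frequency: ω = 2π·f = 2π·77.6 = 487.6 rad/s.
Step 2 — Component impedances:
  R: Z = R = 2420 Ω
  L: Z = jωL = j·487.6·0.00479 = 0 + j2.335 Ω
Step 3 — Series combination: Z_total = R + L = 2420 + j2.335 Ω = 2420∠0.1° Ω.
Step 4 — Source phasor: V = 85.1∠-147.5° V = -71.77 - j45.72 V.
Step 5 — Current: I = V / Z = -0.02968 - j0.01887 A = 0.03517∠-147.6° A.
Step 6 — Complex power: S = V·I* = 2.993 + j0.002888 VA.
Step 7 — Real power: P = Re(S) = 2.993 W.
Step 8 — Reactive power: Q = Im(S) = 0.002888 VAR.
Step 9 — Apparent power: |S| = 2.993 VA.
Step 10 — Power factor: PF = P/|S| = 1 (lagging).

(a) P = 2.993 W  (b) Q = 0.002888 VAR  (c) S = 2.993 VA  (d) PF = 1 (lagging)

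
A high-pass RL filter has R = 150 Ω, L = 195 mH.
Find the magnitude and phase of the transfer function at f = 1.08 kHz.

Step 1 — Angular frequency: ω = 2π·1080 = 6786 rad/s.
Step 2 — Transfer function: H(jω) = jωL/(R + jωL).
Step 3 — Numerator jωL = j·1323; denominator R + jωL = 150 + j1323.
Step 4 — H = 0.9873 + j0.1119.
Step 5 — Magnitude: |H| = 0.9936 (-0.1 dB); phase: φ = 6.5°.

|H| = 0.9936 (-0.1 dB), φ = 6.5°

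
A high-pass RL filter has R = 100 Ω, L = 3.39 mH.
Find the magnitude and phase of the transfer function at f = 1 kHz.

Step 1 — Angular frequency: ω = 2π·1000 = 6283 rad/s.
Step 2 — Transfer function: H(jω) = jωL/(R + jωL).
Step 3 — Numerator jωL = j·21.3; denominator R + jωL = 100 + j21.3.
Step 4 — H = 0.0434 + j0.2038.
Step 5 — Magnitude: |H| = 0.2083 (-13.6 dB); phase: φ = 78.0°.

|H| = 0.2083 (-13.6 dB), φ = 78.0°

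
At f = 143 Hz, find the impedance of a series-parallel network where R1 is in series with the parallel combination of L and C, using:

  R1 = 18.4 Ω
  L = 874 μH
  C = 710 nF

Step 1 — Angular frequency: ω = 2π·f = 2π·143 = 898.5 rad/s.
Step 2 — Component impedances:
  R1: Z = R = 18.4 Ω
  L: Z = jωL = j·898.5·0.000874 = 0 + j0.7853 Ω
  C: Z = 1/(jωC) = -j/(ω·C) = 0 - j1568 Ω
Step 3 — Parallel branch: L || C = 1/(1/L + 1/C) = 0 + j0.7857 Ω.
Step 4 — Series with R1: Z_total = R1 + (L || C) = 18.4 + j0.7857 Ω = 18.42∠2.4° Ω.

Z = 18.4 + j0.7857 Ω = 18.42∠2.4° Ω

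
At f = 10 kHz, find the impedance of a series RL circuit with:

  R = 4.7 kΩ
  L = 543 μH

Step 1 — Angular frequency: ω = 2π·f = 2π·1e+04 = 6.283e+04 rad/s.
Step 2 — Component impedances:
  R: Z = R = 4700 Ω
  L: Z = jωL = j·6.283e+04·0.000543 = 0 + j34.12 Ω
Step 3 — Series combination: Z_total = R + L = 4700 + j34.12 Ω = 4700∠0.4° Ω.

Z = 4700 + j34.12 Ω = 4700∠0.4° Ω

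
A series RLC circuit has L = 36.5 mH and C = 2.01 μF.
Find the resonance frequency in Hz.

Step 1 — Resonance condition Im(Z)=0 gives ω₀ = 1/√(LC).
Step 2 — ω₀ = 1/√(0.0365·2.01e-06) = 3692 rad/s.
Step 3 — f₀ = ω₀/(2π) = 587.6 Hz.

f₀ = 587.6 Hz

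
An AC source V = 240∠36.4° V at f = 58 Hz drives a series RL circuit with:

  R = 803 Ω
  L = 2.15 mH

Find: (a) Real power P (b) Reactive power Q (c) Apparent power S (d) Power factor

Step 1 — Angular frequency: ω = 2π·f = 2π·58 = 364.4 rad/s.
Step 2 — Component impedances:
  R: Z = R = 803 Ω
  L: Z = jωL = j·364.4·0.00215 = 0 + j0.7835 Ω
Step 3 — Series combination: Z_total = R + L = 803 + j0.7835 Ω = 803∠0.1° Ω.
Step 4 — Source phasor: V = 240∠36.4° V = 193.2 + j142.4 V.
Step 5 — Current: I = V / Z = 0.2407 + j0.1771 A = 0.2989∠36.3° A.
Step 6 — Complex power: S = V·I* = 71.73 + j0.06999 VA.
Step 7 — Real power: P = Re(S) = 71.73 W.
Step 8 — Reactive power: Q = Im(S) = 0.06999 VAR.
Step 9 — Apparent power: |S| = 71.73 VA.
Step 10 — Power factor: PF = P/|S| = 1 (lagging).

(a) P = 71.73 W  (b) Q = 0.06999 VAR  (c) S = 71.73 VA  (d) PF = 1 (lagging)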